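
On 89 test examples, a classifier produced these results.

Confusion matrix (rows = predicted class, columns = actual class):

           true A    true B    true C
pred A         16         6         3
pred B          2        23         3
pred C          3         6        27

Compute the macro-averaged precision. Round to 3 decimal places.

0.737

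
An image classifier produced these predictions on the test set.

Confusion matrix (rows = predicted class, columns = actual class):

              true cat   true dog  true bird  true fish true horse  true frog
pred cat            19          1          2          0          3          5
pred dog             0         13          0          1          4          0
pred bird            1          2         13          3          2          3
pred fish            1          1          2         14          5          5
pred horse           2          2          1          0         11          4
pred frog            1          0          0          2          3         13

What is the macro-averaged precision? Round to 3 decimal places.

0.605

Per-class precision (TP/(TP+FP)):
  cat: TP=19, FP=1+2+0+3+5=11 → 19/30 = 0.6333
  dog: TP=13, FP=0+0+1+4+0=5 → 13/18 = 0.7222
  bird: TP=13, FP=1+2+3+2+3=11 → 13/24 = 0.5417
  fish: TP=14, FP=1+1+2+5+5=14 → 14/28 = 0.5000
  horse: TP=11, FP=2+2+1+0+4=9 → 11/20 = 0.5500
  frog: TP=13, FP=1+0+0+2+3=6 → 13/19 = 0.6842
Macro-precision = mean = (0.6333 + 0.7222 + 0.5417 + 0.5000 + 0.5500 + 0.6842) / 6 = 0.605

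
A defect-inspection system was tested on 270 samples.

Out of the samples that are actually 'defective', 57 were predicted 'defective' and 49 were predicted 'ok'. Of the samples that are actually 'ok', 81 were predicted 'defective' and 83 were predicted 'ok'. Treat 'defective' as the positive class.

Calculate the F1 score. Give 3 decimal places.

0.467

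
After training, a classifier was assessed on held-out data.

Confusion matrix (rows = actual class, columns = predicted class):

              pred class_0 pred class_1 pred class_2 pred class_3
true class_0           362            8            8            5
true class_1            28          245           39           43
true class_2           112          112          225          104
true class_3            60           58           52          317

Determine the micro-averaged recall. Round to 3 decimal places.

Micro-averaging pools counts across classes: ΣTP=1149, ΣFP=629, ΣFN=629.
Micro-recall = TP/(TP+FN) on pooled counts = 0.646 (equals overall accuracy in single-label multiclass).

0.646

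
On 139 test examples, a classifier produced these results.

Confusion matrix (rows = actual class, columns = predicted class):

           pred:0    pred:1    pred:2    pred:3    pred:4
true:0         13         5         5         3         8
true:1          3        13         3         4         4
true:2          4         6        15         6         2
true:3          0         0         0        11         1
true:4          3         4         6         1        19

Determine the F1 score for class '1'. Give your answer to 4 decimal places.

One-vs-rest for '1': TP = diagonal; FP = other classes predicted '1'; FN = '1' predicted as other.
F1 score = 2·TP/(2·TP+FP+FN).
1: TP=13, FP=5+6+0+4=15, FN=3+3+4+4=14 → 26/55 = 0.47273

0.4727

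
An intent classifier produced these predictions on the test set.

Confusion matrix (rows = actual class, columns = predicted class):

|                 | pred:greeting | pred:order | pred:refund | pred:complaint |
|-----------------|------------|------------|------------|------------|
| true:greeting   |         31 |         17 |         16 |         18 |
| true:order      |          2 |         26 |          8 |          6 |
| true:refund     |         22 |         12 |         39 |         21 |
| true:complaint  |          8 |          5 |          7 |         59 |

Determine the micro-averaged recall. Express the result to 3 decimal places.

Micro-averaging pools counts across classes: ΣTP=155, ΣFP=142, ΣFN=142.
Micro-recall = TP/(TP+FN) on pooled counts = 0.522 (equals overall accuracy in single-label multiclass).

0.522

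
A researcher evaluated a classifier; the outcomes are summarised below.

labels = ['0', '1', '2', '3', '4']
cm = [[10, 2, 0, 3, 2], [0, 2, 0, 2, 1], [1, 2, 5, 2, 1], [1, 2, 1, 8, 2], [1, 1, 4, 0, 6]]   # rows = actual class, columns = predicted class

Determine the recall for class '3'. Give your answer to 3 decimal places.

0.571

Treat '3' as positive and all other classes as negative.
recall = TP/(TP+FN).
3: TP=8, FN=1+2+1+2=6 → 8/14 = 0.5714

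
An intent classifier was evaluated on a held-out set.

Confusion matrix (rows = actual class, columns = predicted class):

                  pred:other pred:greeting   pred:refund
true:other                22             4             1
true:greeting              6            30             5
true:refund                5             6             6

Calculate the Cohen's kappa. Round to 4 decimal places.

Observed agreement pₒ = trace/N = 58/85 = 0.68235
Expected agreement pₑ = Σ (rowᵢ·colᵢ)/N² = (27·33 + 41·40 + 17·12)/85² = 0.37855
κ = (pₒ − pₑ)/(1 − pₑ) = (0.68235 − 0.37855)/(1 − 0.37855) = 0.4889

0.4889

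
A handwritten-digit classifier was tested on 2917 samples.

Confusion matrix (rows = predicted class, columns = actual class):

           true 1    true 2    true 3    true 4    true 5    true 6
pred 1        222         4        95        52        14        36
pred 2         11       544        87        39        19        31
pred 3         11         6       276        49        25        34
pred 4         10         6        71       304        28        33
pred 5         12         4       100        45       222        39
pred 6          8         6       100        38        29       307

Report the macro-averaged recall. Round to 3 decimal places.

Per-class recall (TP/(TP+FN)):
  1: TP=222, FN=11+11+10+12+8=52 → 222/274 = 0.8102
  2: TP=544, FN=4+6+6+4+6=26 → 544/570 = 0.9544
  3: TP=276, FN=95+87+71+100+100=453 → 276/729 = 0.3786
  4: TP=304, FN=52+39+49+45+38=223 → 304/527 = 0.5769
  5: TP=222, FN=14+19+25+28+29=115 → 222/337 = 0.6588
  6: TP=307, FN=36+31+34+33+39=173 → 307/480 = 0.6396
Macro-recall = mean = (0.8102 + 0.9544 + 0.3786 + 0.5769 + 0.6588 + 0.6396) / 6 = 0.670

0.670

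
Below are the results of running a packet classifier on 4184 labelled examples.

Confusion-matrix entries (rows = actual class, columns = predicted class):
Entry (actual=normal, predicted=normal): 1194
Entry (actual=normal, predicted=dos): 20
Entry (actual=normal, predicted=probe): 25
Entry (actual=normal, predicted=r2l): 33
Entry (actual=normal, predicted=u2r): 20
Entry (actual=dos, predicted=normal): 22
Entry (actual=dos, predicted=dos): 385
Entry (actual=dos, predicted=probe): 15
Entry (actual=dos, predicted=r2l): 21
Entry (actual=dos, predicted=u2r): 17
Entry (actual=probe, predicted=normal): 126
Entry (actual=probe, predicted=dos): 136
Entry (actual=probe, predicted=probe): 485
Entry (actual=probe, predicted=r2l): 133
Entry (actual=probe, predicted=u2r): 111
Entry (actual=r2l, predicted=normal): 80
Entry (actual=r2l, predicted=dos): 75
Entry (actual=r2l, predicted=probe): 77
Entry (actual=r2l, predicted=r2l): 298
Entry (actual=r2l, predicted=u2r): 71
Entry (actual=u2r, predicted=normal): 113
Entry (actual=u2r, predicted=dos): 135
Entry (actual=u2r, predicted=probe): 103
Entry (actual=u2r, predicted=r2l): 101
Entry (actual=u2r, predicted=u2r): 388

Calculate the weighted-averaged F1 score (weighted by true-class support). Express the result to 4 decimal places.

0.6460

Per-class F1 score (2·TP/(2·TP+FP+FN)):
  normal: TP=1194, FP=22+126+80+113=341, FN=20+25+33+20=98 → 2388/2827 = 0.84471
  dos: TP=385, FP=20+136+75+135=366, FN=22+15+21+17=75 → 770/1211 = 0.63584
  probe: TP=485, FP=25+15+77+103=220, FN=126+136+133+111=506 → 970/1696 = 0.57193
  r2l: TP=298, FP=33+21+133+101=288, FN=80+75+77+71=303 → 596/1187 = 0.50211
  u2r: TP=388, FP=20+17+111+71=219, FN=113+135+103+101=452 → 776/1447 = 0.53628
Weighted-F1 score = Σ (supportᵢ/N)·F1 scoreᵢ with N=4184: (1292/4184)·0.84471 + (460/4184)·0.63584 + (991/4184)·0.57193 + (601/4184)·0.50211 + (840/4184)·0.53628 = 0.6460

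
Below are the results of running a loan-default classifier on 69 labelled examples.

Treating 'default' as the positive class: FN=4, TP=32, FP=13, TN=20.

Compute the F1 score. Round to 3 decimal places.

Precision = TP/(TP+FP) = 32/45 = 0.7111
Recall = TP/(TP+FN) = 32/36 = 0.8889
F1 = 2·TP/(2·TP+FP+FN) = 64/81 = 0.790

0.790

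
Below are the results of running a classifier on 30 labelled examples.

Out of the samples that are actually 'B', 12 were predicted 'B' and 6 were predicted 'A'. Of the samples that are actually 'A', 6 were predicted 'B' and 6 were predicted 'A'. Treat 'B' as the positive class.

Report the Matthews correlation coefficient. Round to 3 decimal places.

MCC = (TP·TN − FP·FN) / √((TP+FP)(TP+FN)(TN+FP)(TN+FN))
Numerator = 12·6 − 6·6 = 36
Denominator = √(18·18·12·12) = √46656 = 216.0000
MCC = 36 / 216.0000 = 0.167

0.167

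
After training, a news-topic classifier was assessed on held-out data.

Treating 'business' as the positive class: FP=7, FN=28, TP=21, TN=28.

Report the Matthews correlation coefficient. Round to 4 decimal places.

MCC = (TP·TN − FP·FN) / √((TP+FP)(TP+FN)(TN+FP)(TN+FN))
Numerator = 21·28 − 7·28 = 392
Denominator = √(28·49·35·56) = √2689120 = 1639.8537
MCC = 392 / 1639.8537 = 0.2390

0.2390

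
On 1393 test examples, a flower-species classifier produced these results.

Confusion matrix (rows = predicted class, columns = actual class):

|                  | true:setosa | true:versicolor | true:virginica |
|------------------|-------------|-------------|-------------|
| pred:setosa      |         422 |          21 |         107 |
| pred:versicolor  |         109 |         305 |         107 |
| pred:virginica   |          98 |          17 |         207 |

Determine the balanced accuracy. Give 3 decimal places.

0.684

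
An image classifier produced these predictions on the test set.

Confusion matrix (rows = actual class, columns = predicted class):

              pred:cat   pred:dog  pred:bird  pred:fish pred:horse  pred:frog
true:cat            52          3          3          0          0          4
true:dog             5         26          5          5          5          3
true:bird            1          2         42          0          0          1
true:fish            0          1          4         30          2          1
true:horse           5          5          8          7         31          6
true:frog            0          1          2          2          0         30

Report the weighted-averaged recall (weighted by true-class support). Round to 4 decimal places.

Per-class recall (TP/(TP+FN)):
  cat: TP=52, FN=3+3+0+0+4=10 → 52/62 = 0.83871
  dog: TP=26, FN=5+5+5+5+3=23 → 26/49 = 0.53061
  bird: TP=42, FN=1+2+0+0+1=4 → 42/46 = 0.91304
  fish: TP=30, FN=0+1+4+2+1=8 → 30/38 = 0.78947
  horse: TP=31, FN=5+5+8+7+6=31 → 31/62 = 0.50000
  frog: TP=30, FN=0+1+2+2+0=5 → 30/35 = 0.85714
Weighted-recall = Σ (supportᵢ/N)·recallᵢ with N=292: (62/292)·0.83871 + (49/292)·0.53061 + (46/292)·0.91304 + (38/292)·0.78947 + (62/292)·0.50000 + (35/292)·0.85714 = 0.7226

0.7226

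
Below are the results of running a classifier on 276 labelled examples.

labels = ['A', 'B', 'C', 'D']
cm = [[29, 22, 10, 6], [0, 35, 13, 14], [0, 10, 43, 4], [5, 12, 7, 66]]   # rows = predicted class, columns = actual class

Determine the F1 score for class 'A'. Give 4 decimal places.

0.5743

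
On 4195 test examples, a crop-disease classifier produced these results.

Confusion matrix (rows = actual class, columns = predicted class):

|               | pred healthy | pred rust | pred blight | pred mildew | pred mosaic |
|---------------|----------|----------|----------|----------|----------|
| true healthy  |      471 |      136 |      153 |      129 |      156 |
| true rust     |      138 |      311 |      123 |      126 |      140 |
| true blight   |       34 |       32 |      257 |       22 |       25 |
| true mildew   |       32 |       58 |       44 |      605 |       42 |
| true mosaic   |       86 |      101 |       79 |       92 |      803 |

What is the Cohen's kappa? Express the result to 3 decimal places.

0.473

Observed agreement pₒ = trace/N = 2447/4195 = 0.5833
Expected agreement pₑ = Σ (rowᵢ·colᵢ)/N² = (1045·761 + 838·638 + 370·656 + 781·974 + 1161·1166)/4195² = 0.2095
κ = (pₒ − pₑ)/(1 − pₑ) = (0.5833 − 0.2095)/(1 − 0.2095) = 0.473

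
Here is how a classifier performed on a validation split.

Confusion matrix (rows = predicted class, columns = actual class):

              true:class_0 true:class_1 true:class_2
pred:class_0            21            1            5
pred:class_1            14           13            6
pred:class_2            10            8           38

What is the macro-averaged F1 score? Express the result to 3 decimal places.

Per-class F1 score (2·TP/(2·TP+FP+FN)):
  class_0: TP=21, FP=1+5=6, FN=14+10=24 → 42/72 = 0.5833
  class_1: TP=13, FP=14+6=20, FN=1+8=9 → 26/55 = 0.4727
  class_2: TP=38, FP=10+8=18, FN=5+6=11 → 76/105 = 0.7238
Macro-F1 score = mean = (0.5833 + 0.4727 + 0.7238) / 3 = 0.593

0.593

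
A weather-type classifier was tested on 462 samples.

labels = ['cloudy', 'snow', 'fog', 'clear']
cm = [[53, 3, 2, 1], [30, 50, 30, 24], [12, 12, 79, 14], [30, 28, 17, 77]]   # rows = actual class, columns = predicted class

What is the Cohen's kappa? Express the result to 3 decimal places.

Observed agreement pₒ = trace/N = 259/462 = 0.5606
Expected agreement pₑ = Σ (rowᵢ·colᵢ)/N² = (59·125 + 134·93 + 117·128 + 152·116)/462² = 0.2457
κ = (pₒ − pₑ)/(1 − pₑ) = (0.5606 − 0.2457)/(1 − 0.2457) = 0.417

0.417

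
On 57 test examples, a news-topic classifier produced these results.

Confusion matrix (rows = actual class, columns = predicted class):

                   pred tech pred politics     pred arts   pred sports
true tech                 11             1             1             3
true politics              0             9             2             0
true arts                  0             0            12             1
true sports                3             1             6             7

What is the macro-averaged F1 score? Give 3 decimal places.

Per-class F1 score (2·TP/(2·TP+FP+FN)):
  tech: TP=11, FP=0+0+3=3, FN=1+1+3=5 → 22/30 = 0.7333
  politics: TP=9, FP=1+0+1=2, FN=0+2+0=2 → 18/22 = 0.8182
  arts: TP=12, FP=1+2+6=9, FN=0+0+1=1 → 24/34 = 0.7059
  sports: TP=7, FP=3+0+1=4, FN=3+1+6=10 → 14/28 = 0.5000
Macro-F1 score = mean = (0.7333 + 0.8182 + 0.7059 + 0.5000) / 4 = 0.689

0.689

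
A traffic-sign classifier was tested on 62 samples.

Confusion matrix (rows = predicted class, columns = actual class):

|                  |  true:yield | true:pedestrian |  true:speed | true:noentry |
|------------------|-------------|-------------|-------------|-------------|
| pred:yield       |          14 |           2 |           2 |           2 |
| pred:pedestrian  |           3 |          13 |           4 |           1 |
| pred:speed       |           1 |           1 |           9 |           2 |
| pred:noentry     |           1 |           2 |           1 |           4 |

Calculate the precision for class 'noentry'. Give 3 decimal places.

0.500

precision = TP/(TP+FP).
noentry: TP=4, FP=1+2+1=4 → 4/8 = 0.5000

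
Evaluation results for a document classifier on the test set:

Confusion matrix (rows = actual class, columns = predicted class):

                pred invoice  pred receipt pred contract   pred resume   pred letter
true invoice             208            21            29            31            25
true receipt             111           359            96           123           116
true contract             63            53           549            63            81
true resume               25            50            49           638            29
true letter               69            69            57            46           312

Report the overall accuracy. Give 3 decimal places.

0.631

Accuracy = trace / total = (208+359+549+638+312=2066) / 3272 = 2066/3272 = 0.631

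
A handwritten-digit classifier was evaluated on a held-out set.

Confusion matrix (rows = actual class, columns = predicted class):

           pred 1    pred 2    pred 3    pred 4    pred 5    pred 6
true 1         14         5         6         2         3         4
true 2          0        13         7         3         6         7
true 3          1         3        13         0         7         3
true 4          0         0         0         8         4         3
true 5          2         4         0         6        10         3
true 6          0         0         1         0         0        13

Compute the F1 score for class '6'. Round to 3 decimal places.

0.553

Take TP from the diagonal, FP from the rest of the '6' prediction marginal, FN from the rest of the '6' actual marginal.
F1 score = 2·TP/(2·TP+FP+FN).
6: TP=13, FP=4+7+3+3+3=20, FN=0+0+1+0+0=1 → 26/47 = 0.5532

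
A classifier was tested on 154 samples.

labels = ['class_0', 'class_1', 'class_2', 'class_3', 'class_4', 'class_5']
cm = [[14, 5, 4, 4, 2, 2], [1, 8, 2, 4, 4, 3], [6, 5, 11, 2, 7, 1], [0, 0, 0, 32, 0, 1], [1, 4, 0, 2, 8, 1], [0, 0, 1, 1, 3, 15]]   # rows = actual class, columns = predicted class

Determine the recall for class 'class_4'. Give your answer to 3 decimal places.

recall = TP/(TP+FN).
class_4: TP=8, FN=1+4+0+2+1=8 → 8/16 = 0.5000

0.500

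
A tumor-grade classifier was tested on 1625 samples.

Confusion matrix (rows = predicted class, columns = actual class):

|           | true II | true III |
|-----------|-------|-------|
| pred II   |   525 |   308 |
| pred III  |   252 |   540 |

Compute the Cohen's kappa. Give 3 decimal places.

0.312

Observed agreement pₒ = trace/N = 1065/1625 = 0.6554
Expected agreement pₑ = Σ (rowᵢ·colᵢ)/N² = (777·833 + 848·792)/1625² = 0.4994
κ = (pₒ − pₑ)/(1 − pₑ) = (0.6554 − 0.4994)/(1 − 0.4994) = 0.312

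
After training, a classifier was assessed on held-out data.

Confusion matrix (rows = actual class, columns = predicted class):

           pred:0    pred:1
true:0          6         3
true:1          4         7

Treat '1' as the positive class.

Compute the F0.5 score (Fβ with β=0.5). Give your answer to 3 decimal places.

Fβ = (1+β²)·TP / ((1+β²)·TP + β²·FN + FP), with β²=1/4
= 1.25·7 / (1.25·7 + 0.25·4 + 3) = 0.686

0.686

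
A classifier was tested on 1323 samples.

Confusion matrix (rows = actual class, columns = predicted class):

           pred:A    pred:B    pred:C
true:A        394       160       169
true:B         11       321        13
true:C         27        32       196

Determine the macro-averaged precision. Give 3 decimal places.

Per-class precision (TP/(TP+FP)):
  A: TP=394, FP=11+27=38 → 394/432 = 0.9120
  B: TP=321, FP=160+32=192 → 321/513 = 0.6257
  C: TP=196, FP=169+13=182 → 196/378 = 0.5185
Macro-precision = mean = (0.9120 + 0.6257 + 0.5185) / 3 = 0.685

0.685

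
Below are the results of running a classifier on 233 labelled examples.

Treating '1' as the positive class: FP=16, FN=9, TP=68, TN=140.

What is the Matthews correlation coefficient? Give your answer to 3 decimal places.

0.765

MCC = (TP·TN − FP·FN) / √((TP+FP)(TP+FN)(TN+FP)(TN+FN))
Numerator = 68·140 − 16·9 = 9376
Denominator = √(84·77·156·149) = √150342192 = 12261.4107
MCC = 9376 / 12261.4107 = 0.765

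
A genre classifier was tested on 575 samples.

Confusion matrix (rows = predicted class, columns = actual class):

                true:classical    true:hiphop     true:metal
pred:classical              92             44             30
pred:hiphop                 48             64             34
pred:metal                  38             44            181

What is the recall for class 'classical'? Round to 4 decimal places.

Take TP from the diagonal, FP from the rest of the 'classical' prediction marginal, FN from the rest of the 'classical' actual marginal.
recall = TP/(TP+FN).
classical: TP=92, FN=48+38=86 → 92/178 = 0.51685

0.5169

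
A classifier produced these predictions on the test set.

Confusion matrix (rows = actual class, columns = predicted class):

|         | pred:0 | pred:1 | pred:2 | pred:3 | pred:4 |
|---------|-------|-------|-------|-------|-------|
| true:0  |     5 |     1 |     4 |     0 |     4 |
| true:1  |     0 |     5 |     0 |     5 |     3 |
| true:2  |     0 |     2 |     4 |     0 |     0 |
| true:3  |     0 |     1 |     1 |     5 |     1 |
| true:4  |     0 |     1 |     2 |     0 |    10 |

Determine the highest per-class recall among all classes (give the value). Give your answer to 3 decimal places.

Per-class recall (TP/(TP+FN)):
  0: TP=5, FN=1+4+0+4=9 → 5/14 = 0.3571
  1: TP=5, FN=0+0+5+3=8 → 5/13 = 0.3846
  2: TP=4, FN=0+2+0+0=2 → 4/6 = 0.6667
  3: TP=5, FN=0+1+1+1=3 → 5/8 = 0.6250
  4: TP=10, FN=0+1+2+0=3 → 10/13 = 0.7692
Highest is class '4' with recall = 0.769.

0.769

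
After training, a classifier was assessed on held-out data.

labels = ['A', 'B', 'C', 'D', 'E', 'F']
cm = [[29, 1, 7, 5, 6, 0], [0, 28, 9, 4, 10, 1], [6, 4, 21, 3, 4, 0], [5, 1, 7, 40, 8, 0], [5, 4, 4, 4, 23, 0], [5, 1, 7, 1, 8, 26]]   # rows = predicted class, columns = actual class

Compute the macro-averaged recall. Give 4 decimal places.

0.6224

Per-class recall (TP/(TP+FN)):
  A: TP=29, FN=0+6+5+5+5=21 → 29/50 = 0.58000
  B: TP=28, FN=1+4+1+4+1=11 → 28/39 = 0.71795
  C: TP=21, FN=7+9+7+4+7=34 → 21/55 = 0.38182
  D: TP=40, FN=5+4+3+4+1=17 → 40/57 = 0.70175
  E: TP=23, FN=6+10+4+8+8=36 → 23/59 = 0.38983
  F: TP=26, FN=0+1+0+0+0=1 → 26/27 = 0.96296
Macro-recall = mean = (0.58000 + 0.71795 + 0.38182 + 0.70175 + 0.38983 + 0.96296) / 6 = 0.6224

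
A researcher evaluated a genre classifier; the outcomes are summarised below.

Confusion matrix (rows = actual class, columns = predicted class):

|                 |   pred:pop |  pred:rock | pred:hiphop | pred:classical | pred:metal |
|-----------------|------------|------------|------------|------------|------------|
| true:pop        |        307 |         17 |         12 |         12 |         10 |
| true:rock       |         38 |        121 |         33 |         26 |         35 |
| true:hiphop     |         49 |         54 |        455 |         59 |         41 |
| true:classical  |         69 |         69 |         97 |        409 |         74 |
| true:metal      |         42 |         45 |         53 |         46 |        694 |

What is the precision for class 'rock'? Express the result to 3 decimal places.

0.395

Treat 'rock' as positive and all other classes as negative.
precision = TP/(TP+FP).
rock: TP=121, FP=17+54+69+45=185 → 121/306 = 0.3954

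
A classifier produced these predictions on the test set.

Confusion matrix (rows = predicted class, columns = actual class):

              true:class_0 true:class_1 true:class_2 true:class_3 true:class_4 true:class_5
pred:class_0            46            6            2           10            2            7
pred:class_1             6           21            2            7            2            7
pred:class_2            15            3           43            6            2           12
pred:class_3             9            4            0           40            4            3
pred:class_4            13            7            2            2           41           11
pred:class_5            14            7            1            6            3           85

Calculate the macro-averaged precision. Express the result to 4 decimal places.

0.5944

Per-class precision (TP/(TP+FP)):
  class_0: TP=46, FP=6+2+10+2+7=27 → 46/73 = 0.63014
  class_1: TP=21, FP=6+2+7+2+7=24 → 21/45 = 0.46667
  class_2: TP=43, FP=15+3+6+2+12=38 → 43/81 = 0.53086
  class_3: TP=40, FP=9+4+0+4+3=20 → 40/60 = 0.66667
  class_4: TP=41, FP=13+7+2+2+11=35 → 41/76 = 0.53947
  class_5: TP=85, FP=14+7+1+6+3=31 → 85/116 = 0.73276
Macro-precision = mean = (0.63014 + 0.46667 + 0.53086 + 0.66667 + 0.53947 + 0.73276) / 6 = 0.5944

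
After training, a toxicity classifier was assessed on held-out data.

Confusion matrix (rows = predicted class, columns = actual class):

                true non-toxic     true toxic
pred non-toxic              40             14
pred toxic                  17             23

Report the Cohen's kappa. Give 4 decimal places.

0.3188

Observed agreement pₒ = trace/N = 63/94 = 0.67021
Expected agreement pₑ = Σ (rowᵢ·colᵢ)/N² = (57·54 + 37·40)/94² = 0.51584
κ = (pₒ − pₑ)/(1 − pₑ) = (0.67021 − 0.51584)/(1 − 0.51584) = 0.3188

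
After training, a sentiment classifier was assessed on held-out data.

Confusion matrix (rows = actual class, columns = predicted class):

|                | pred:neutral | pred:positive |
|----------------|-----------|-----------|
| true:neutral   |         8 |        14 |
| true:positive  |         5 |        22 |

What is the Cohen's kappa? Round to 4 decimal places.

0.1855

Observed agreement pₒ = trace/N = 30/49 = 0.61224
Expected agreement pₑ = Σ (rowᵢ·colᵢ)/N² = (22·13 + 27·36)/49² = 0.52395
κ = (pₒ − pₑ)/(1 − pₑ) = (0.61224 − 0.52395)/(1 − 0.52395) = 0.1855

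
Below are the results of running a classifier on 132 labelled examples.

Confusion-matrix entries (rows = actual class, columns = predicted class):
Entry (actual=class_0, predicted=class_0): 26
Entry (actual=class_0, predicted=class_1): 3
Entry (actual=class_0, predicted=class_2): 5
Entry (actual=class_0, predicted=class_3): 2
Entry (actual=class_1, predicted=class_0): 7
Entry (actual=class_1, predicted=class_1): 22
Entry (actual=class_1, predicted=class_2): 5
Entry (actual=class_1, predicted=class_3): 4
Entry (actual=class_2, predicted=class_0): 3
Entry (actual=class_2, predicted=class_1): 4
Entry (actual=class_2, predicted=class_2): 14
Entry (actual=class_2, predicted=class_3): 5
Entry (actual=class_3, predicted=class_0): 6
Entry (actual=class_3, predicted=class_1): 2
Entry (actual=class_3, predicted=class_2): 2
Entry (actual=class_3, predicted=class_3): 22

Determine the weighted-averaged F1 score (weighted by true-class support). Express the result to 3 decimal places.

0.636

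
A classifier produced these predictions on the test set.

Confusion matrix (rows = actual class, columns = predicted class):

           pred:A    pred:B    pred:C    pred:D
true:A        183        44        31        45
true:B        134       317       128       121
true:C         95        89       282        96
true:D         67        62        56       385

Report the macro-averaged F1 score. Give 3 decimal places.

0.539

Per-class F1 score (2·TP/(2·TP+FP+FN)):
  A: TP=183, FP=134+95+67=296, FN=44+31+45=120 → 366/782 = 0.4680
  B: TP=317, FP=44+89+62=195, FN=134+128+121=383 → 634/1212 = 0.5231
  C: TP=282, FP=31+128+56=215, FN=95+89+96=280 → 564/1059 = 0.5326
  D: TP=385, FP=45+121+96=262, FN=67+62+56=185 → 770/1217 = 0.6327
Macro-F1 score = mean = (0.4680 + 0.5231 + 0.5326 + 0.6327) / 4 = 0.539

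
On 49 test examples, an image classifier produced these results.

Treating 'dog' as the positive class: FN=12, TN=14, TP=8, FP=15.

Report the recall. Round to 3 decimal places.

0.400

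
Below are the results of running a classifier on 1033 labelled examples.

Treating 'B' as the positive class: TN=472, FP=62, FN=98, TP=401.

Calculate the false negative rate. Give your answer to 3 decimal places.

FNR = FN/(FN+TP) = 98/(98+401) = 0.196

0.196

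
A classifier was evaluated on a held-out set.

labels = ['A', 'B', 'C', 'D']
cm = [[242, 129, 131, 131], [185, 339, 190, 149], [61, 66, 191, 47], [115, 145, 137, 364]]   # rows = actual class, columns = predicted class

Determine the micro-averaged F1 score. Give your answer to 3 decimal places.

Micro-averaging pools counts across classes: ΣTP=1136, ΣFP=1486, ΣFN=1486.
Micro-F1 score = 2·TP/(2·TP+FP+FN) on pooled counts = 0.433 (equals overall accuracy in single-label multiclass).

0.433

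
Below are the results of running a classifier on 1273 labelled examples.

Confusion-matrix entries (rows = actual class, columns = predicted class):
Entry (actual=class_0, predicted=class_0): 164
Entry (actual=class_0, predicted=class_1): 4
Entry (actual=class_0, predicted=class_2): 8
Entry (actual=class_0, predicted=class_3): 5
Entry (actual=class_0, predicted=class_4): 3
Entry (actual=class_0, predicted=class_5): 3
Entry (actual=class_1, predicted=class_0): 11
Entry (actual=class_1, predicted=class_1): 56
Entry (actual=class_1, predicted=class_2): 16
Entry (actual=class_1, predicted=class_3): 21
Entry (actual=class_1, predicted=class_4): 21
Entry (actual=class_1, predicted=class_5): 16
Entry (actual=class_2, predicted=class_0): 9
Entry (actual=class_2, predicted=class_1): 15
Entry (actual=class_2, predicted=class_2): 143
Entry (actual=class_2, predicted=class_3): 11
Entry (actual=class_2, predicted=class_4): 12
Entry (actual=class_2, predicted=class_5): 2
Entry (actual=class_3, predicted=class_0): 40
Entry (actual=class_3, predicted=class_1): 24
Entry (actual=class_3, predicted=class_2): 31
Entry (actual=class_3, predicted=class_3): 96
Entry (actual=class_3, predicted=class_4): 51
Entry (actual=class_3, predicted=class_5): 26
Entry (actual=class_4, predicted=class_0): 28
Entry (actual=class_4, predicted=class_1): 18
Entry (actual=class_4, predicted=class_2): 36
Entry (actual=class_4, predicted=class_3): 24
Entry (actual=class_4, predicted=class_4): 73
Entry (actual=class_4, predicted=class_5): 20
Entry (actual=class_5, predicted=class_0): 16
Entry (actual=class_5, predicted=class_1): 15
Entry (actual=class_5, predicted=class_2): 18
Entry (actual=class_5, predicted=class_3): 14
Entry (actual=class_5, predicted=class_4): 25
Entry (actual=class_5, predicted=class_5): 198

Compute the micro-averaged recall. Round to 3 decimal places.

0.573

Micro-averaging pools counts across classes: ΣTP=730, ΣFP=543, ΣFN=543.
Micro-recall = TP/(TP+FN) on pooled counts = 0.573 (equals overall accuracy in single-label multiclass).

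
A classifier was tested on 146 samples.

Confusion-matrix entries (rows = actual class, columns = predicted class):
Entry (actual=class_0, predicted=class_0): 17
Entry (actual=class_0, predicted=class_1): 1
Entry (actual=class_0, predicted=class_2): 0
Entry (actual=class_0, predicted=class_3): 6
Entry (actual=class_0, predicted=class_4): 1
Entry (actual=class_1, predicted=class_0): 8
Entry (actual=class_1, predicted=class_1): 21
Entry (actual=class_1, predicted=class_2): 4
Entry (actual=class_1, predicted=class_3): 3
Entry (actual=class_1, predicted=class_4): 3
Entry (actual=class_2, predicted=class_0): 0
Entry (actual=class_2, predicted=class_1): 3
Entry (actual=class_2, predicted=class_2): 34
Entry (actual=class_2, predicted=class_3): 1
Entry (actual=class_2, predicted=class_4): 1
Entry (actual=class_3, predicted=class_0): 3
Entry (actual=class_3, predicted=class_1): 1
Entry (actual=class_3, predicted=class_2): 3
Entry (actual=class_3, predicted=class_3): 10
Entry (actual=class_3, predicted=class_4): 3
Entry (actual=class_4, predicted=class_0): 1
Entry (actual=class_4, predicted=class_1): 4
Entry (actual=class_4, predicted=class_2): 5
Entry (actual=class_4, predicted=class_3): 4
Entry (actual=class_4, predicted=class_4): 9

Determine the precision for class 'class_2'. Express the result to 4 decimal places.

0.7391

precision = TP/(TP+FP).
class_2: TP=34, FP=0+4+3+5=12 → 34/46 = 0.73913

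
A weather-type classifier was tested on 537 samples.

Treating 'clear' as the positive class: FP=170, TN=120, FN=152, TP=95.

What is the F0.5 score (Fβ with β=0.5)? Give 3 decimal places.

0.363

Fβ = (1+β²)·TP / ((1+β²)·TP + β²·FN + FP), with β²=1/4
= 1.25·95 / (1.25·95 + 0.25·152 + 170) = 0.363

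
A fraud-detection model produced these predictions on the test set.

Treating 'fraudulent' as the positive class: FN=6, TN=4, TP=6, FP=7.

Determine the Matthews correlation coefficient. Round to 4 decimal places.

MCC = (TP·TN − FP·FN) / √((TP+FP)(TP+FN)(TN+FP)(TN+FN))
Numerator = 6·4 − 7·6 = -18
Denominator = √(13·12·11·10) = √17160 = 130.9962
MCC = -18 / 130.9962 = -0.1374

-0.1374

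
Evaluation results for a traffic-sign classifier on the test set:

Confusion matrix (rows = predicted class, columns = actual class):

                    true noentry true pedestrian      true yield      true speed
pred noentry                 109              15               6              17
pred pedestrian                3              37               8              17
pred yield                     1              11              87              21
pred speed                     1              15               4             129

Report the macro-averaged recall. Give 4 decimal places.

0.7400

Per-class recall (TP/(TP+FN)):
  noentry: TP=109, FN=3+1+1=5 → 109/114 = 0.95614
  pedestrian: TP=37, FN=15+11+15=41 → 37/78 = 0.47436
  yield: TP=87, FN=6+8+4=18 → 87/105 = 0.82857
  speed: TP=129, FN=17+17+21=55 → 129/184 = 0.70109
Macro-recall = mean = (0.95614 + 0.47436 + 0.82857 + 0.70109) / 4 = 0.7400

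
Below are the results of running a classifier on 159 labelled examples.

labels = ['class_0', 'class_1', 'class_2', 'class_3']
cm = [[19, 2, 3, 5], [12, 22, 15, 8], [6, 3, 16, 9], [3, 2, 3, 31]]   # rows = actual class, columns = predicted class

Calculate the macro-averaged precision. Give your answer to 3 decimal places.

0.563

Per-class precision (TP/(TP+FP)):
  class_0: TP=19, FP=12+6+3=21 → 19/40 = 0.4750
  class_1: TP=22, FP=2+3+2=7 → 22/29 = 0.7586
  class_2: TP=16, FP=3+15+3=21 → 16/37 = 0.4324
  class_3: TP=31, FP=5+8+9=22 → 31/53 = 0.5849
Macro-precision = mean = (0.4750 + 0.7586 + 0.4324 + 0.5849) / 4 = 0.563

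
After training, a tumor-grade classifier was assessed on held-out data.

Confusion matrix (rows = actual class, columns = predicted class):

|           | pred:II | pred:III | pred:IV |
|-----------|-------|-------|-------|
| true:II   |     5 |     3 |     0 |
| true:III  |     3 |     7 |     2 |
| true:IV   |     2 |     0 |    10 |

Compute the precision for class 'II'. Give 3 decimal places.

0.500

precision = TP/(TP+FP).
II: TP=5, FP=3+2=5 → 5/10 = 0.5000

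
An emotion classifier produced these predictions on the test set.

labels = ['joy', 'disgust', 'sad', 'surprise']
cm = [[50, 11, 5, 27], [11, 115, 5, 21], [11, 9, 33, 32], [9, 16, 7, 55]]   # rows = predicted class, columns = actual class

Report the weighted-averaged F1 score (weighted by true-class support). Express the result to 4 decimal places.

Per-class F1 score (2·TP/(2·TP+FP+FN)):
  joy: TP=50, FP=11+5+27=43, FN=11+11+9=31 → 100/174 = 0.57471
  disgust: TP=115, FP=11+5+21=37, FN=11+9+16=36 → 230/303 = 0.75908
  sad: TP=33, FP=11+9+32=52, FN=5+5+7=17 → 66/135 = 0.48889
  surprise: TP=55, FP=9+16+7=32, FN=27+21+32=80 → 110/222 = 0.49550
Weighted-F1 score = Σ (supportᵢ/N)·F1 scoreᵢ with N=417: (81/417)·0.57471 + (151/417)·0.75908 + (50/417)·0.48889 + (135/417)·0.49550 = 0.6055

0.6055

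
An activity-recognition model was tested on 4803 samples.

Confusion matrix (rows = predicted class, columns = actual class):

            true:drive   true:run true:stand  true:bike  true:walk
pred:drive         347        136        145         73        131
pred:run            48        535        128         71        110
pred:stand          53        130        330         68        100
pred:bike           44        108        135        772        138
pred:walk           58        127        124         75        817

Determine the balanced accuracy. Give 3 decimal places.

Balanced accuracy = mean of per-class recall.
  drive: recall = 347/550 = 0.6309
  run: recall = 535/1036 = 0.5164
  stand: recall = 330/862 = 0.3828
  bike: recall = 772/1059 = 0.7290
  walk: recall = 817/1296 = 0.6304
Mean = (0.6309 + 0.5164 + 0.3828 + 0.7290 + 0.6304) / 5 = 0.578

0.578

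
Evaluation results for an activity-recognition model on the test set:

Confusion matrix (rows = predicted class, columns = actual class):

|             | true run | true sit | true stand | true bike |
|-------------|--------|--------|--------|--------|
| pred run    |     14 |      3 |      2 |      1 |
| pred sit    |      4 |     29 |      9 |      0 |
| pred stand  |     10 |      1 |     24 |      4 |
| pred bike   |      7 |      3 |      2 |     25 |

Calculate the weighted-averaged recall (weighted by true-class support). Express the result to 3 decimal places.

Per-class recall (TP/(TP+FN)):
  run: TP=14, FN=4+10+7=21 → 14/35 = 0.4000
  sit: TP=29, FN=3+1+3=7 → 29/36 = 0.8056
  stand: TP=24, FN=2+9+2=13 → 24/37 = 0.6486
  bike: TP=25, FN=1+0+4=5 → 25/30 = 0.8333
Weighted-recall = Σ (supportᵢ/N)·recallᵢ with N=138: (35/138)·0.4000 + (36/138)·0.8056 + (37/138)·0.6486 + (30/138)·0.8333 = 0.667

0.667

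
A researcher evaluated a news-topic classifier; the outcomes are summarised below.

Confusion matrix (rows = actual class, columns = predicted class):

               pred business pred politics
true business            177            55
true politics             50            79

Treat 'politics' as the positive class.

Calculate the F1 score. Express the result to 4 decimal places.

0.6008

Precision = TP/(TP+FP) = 79/134 = 0.5896
Recall = TP/(TP+FN) = 79/129 = 0.6124
F1 = 2·TP/(2·TP+FP+FN) = 158/263 = 0.6008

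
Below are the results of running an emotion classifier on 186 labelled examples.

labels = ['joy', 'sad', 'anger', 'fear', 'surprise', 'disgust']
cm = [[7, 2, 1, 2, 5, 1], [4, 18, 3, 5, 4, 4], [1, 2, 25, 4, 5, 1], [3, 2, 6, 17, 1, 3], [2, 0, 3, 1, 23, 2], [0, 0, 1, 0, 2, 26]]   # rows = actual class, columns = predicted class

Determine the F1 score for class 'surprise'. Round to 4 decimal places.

One-vs-rest for 'surprise': TP = diagonal; FP = other classes predicted 'surprise'; FN = 'surprise' predicted as other.
F1 score = 2·TP/(2·TP+FP+FN).
surprise: TP=23, FP=5+4+5+1+2=17, FN=2+0+3+1+2=8 → 46/71 = 0.64789

0.6479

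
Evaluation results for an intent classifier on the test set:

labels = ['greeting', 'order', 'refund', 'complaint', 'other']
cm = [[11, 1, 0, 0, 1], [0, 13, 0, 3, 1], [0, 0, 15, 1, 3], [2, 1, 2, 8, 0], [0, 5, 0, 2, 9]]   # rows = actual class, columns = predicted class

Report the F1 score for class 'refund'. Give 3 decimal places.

One-vs-rest for 'refund': TP = diagonal; FP = other classes predicted 'refund'; FN = 'refund' predicted as other.
F1 score = 2·TP/(2·TP+FP+FN).
refund: TP=15, FP=0+0+2+0=2, FN=0+0+1+3=4 → 30/36 = 0.8333

0.833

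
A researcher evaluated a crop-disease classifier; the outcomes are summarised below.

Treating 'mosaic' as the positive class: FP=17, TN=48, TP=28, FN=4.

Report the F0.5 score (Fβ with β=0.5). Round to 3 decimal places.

0.660

Fβ = (1+β²)·TP / ((1+β²)·TP + β²·FN + FP), with β²=1/4
= 1.25·28 / (1.25·28 + 0.25·4 + 17) = 0.660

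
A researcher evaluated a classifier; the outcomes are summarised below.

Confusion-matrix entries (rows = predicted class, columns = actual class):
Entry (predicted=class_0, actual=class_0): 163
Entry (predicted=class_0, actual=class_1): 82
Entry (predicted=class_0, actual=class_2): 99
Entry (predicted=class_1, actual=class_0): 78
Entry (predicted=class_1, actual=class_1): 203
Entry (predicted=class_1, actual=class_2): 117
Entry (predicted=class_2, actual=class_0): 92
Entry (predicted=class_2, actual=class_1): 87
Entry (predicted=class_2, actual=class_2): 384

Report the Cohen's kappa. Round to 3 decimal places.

Observed agreement pₒ = trace/N = 750/1305 = 0.5747
Expected agreement pₑ = Σ (rowᵢ·colᵢ)/N² = (333·344 + 372·398 + 600·563)/1305² = 0.3526
κ = (pₒ − pₑ)/(1 − pₑ) = (0.5747 − 0.3526)/(1 − 0.3526) = 0.343

0.343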